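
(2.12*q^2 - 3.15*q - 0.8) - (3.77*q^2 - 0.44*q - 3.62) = -1.65*q^2 - 2.71*q + 2.82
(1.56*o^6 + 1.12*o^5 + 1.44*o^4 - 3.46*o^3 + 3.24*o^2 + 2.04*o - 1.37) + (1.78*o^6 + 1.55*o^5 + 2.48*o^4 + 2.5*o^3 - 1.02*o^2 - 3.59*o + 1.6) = 3.34*o^6 + 2.67*o^5 + 3.92*o^4 - 0.96*o^3 + 2.22*o^2 - 1.55*o + 0.23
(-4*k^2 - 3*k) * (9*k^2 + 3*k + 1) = -36*k^4 - 39*k^3 - 13*k^2 - 3*k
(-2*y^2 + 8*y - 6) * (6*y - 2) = -12*y^3 + 52*y^2 - 52*y + 12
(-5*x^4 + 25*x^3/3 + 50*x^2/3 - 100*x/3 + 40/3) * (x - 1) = -5*x^5 + 40*x^4/3 + 25*x^3/3 - 50*x^2 + 140*x/3 - 40/3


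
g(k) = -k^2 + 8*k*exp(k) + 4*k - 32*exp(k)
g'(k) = 8*k*exp(k) - 2*k - 24*exp(k) + 4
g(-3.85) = -31.56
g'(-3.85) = 10.53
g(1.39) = -80.20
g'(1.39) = -50.49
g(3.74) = -86.59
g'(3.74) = 245.74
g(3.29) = -150.13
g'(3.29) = 59.70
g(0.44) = -42.65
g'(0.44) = -28.68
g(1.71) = -97.37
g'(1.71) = -56.48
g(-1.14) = -19.01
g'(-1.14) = -4.31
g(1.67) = -95.13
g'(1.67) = -55.86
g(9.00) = 324078.36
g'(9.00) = 388934.03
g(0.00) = -32.00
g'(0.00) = -20.00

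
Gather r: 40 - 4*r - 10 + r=30 - 3*r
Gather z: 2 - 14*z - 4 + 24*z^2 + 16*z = 24*z^2 + 2*z - 2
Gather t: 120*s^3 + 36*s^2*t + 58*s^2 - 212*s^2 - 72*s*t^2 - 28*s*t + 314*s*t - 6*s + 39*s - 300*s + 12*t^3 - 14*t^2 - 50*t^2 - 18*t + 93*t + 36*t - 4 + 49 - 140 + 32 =120*s^3 - 154*s^2 - 267*s + 12*t^3 + t^2*(-72*s - 64) + t*(36*s^2 + 286*s + 111) - 63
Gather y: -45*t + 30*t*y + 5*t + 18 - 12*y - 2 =-40*t + y*(30*t - 12) + 16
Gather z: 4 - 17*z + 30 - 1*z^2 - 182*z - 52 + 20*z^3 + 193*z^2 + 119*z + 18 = 20*z^3 + 192*z^2 - 80*z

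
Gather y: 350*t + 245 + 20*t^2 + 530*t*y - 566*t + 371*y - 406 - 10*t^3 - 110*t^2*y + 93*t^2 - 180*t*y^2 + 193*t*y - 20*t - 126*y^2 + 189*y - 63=-10*t^3 + 113*t^2 - 236*t + y^2*(-180*t - 126) + y*(-110*t^2 + 723*t + 560) - 224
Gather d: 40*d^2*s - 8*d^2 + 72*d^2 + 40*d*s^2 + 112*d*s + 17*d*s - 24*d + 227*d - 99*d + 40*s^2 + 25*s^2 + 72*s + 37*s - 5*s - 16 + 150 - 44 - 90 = d^2*(40*s + 64) + d*(40*s^2 + 129*s + 104) + 65*s^2 + 104*s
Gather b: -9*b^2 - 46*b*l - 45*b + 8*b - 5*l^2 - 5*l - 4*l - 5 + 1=-9*b^2 + b*(-46*l - 37) - 5*l^2 - 9*l - 4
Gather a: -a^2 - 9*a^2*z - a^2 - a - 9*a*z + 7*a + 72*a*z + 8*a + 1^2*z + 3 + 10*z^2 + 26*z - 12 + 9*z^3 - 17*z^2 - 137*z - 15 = a^2*(-9*z - 2) + a*(63*z + 14) + 9*z^3 - 7*z^2 - 110*z - 24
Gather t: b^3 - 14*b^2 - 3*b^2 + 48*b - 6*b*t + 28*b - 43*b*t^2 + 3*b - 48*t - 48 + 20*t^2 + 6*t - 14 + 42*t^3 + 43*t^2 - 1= b^3 - 17*b^2 + 79*b + 42*t^3 + t^2*(63 - 43*b) + t*(-6*b - 42) - 63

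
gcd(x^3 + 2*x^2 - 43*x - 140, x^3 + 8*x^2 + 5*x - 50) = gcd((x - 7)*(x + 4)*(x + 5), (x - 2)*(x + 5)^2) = x + 5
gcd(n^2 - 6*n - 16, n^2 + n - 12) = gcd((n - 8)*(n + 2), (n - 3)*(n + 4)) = 1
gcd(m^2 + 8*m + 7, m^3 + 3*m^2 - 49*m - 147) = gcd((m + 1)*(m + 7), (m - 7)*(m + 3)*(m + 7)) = m + 7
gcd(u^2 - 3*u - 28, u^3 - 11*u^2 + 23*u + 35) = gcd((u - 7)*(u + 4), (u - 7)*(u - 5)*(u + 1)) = u - 7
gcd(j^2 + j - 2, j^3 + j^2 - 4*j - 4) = j + 2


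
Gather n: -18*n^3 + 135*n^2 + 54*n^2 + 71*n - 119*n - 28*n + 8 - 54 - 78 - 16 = -18*n^3 + 189*n^2 - 76*n - 140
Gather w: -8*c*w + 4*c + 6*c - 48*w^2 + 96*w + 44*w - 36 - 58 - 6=10*c - 48*w^2 + w*(140 - 8*c) - 100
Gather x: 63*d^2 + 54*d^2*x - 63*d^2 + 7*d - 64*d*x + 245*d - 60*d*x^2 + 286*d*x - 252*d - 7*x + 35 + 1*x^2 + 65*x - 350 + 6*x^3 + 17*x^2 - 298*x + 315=6*x^3 + x^2*(18 - 60*d) + x*(54*d^2 + 222*d - 240)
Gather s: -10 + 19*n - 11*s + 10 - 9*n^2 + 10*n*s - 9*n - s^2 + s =-9*n^2 + 10*n - s^2 + s*(10*n - 10)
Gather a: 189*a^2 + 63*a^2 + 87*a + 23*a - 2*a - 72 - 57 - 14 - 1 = 252*a^2 + 108*a - 144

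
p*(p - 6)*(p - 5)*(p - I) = p^4 - 11*p^3 - I*p^3 + 30*p^2 + 11*I*p^2 - 30*I*p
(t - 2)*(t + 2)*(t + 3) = t^3 + 3*t^2 - 4*t - 12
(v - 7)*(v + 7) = v^2 - 49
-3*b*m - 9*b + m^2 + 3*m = (-3*b + m)*(m + 3)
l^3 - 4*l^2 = l^2*(l - 4)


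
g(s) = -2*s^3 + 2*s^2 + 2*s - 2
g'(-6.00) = -238.00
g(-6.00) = 490.00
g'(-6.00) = -238.00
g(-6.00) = 490.00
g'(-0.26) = 0.55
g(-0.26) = -2.35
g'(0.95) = 0.38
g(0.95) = -0.01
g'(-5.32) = -189.09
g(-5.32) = 345.10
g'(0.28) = 2.65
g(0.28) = -1.33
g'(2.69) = -30.66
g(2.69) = -21.08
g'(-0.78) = -4.77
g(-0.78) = -1.39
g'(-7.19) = -336.94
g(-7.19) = 830.40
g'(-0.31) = 0.18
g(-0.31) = -2.37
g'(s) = -6*s^2 + 4*s + 2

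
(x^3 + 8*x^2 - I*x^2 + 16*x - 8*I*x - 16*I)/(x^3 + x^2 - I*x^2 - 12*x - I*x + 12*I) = (x + 4)/(x - 3)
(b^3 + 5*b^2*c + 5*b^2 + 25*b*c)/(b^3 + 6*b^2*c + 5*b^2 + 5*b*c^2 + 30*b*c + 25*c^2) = b/(b + c)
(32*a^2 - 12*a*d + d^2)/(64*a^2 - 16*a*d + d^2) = (4*a - d)/(8*a - d)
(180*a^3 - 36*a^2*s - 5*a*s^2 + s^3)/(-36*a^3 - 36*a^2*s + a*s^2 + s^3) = (-5*a + s)/(a + s)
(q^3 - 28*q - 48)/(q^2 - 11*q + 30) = (q^2 + 6*q + 8)/(q - 5)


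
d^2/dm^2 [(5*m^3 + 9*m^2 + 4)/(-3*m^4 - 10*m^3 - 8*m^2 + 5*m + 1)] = 2*(-45*m^9 - 243*m^8 - 450*m^7 - 1169*m^6 - 3540*m^5 - 5238*m^4 - 3595*m^3 - 531*m^2 + 345*m - 141)/(27*m^12 + 270*m^11 + 1116*m^10 + 2305*m^9 + 2049*m^8 - 480*m^7 - 2107*m^6 - 600*m^5 + 717*m^4 + 145*m^3 - 51*m^2 - 15*m - 1)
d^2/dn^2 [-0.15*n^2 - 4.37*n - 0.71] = -0.300000000000000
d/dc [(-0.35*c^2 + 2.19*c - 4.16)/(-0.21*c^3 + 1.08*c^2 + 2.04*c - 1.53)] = (-0.0735*c^4 + 0.9198*c^3 - 5.7*c^2 + 10.0566*c + 5.1357)/(0.0441*c^6 - 0.4536*c^5 + 0.3096*c^4 + 5.049*c^3 + 0.8568*c^2 - 6.2424*c + 2.3409)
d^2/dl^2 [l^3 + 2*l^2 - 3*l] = 6*l + 4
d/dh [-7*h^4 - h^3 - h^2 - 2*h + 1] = -28*h^3 - 3*h^2 - 2*h - 2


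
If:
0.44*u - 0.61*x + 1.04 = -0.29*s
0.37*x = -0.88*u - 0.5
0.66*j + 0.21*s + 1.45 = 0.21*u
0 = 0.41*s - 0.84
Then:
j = -3.26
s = 2.05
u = -1.30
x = 1.74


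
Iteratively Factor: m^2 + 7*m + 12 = (m + 3)*(m + 4)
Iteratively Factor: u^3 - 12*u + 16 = (u - 2)*(u^2 + 2*u - 8) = (u - 2)*(u + 4)*(u - 2)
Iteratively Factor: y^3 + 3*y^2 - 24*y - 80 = (y - 5)*(y^2 + 8*y + 16) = (y - 5)*(y + 4)*(y + 4)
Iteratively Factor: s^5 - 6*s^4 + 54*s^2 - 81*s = (s - 3)*(s^4 - 3*s^3 - 9*s^2 + 27*s) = (s - 3)^2*(s^3 - 9*s) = (s - 3)^2*(s + 3)*(s^2 - 3*s) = (s - 3)^3*(s + 3)*(s)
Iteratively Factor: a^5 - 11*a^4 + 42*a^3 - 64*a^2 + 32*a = (a - 2)*(a^4 - 9*a^3 + 24*a^2 - 16*a) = a*(a - 2)*(a^3 - 9*a^2 + 24*a - 16) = a*(a - 2)*(a - 1)*(a^2 - 8*a + 16) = a*(a - 4)*(a - 2)*(a - 1)*(a - 4)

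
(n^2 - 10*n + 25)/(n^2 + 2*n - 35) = (n - 5)/(n + 7)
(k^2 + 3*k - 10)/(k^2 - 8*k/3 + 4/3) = 3*(k + 5)/(3*k - 2)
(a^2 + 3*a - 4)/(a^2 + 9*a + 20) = (a - 1)/(a + 5)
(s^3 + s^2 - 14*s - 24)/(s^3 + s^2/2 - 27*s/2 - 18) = 2*(s + 2)/(2*s + 3)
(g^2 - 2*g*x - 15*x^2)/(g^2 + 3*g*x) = (g - 5*x)/g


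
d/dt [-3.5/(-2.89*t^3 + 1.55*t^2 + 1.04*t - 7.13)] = (-30.345*t^2 + 10.85*t + 3.64)/(2.89*t^3 - 1.55*t^2 - 1.04*t + 7.13)^2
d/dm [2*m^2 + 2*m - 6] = 4*m + 2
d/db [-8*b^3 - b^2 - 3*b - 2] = -24*b^2 - 2*b - 3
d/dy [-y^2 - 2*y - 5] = -2*y - 2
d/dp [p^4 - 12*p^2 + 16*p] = 4*p^3 - 24*p + 16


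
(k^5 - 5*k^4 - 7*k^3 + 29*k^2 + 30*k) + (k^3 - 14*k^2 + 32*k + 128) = k^5 - 5*k^4 - 6*k^3 + 15*k^2 + 62*k + 128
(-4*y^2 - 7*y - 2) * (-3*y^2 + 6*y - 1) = 12*y^4 - 3*y^3 - 32*y^2 - 5*y + 2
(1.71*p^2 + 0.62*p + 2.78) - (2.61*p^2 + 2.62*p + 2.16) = -0.9*p^2 - 2.0*p + 0.62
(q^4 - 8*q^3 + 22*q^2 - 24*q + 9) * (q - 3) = q^5 - 11*q^4 + 46*q^3 - 90*q^2 + 81*q - 27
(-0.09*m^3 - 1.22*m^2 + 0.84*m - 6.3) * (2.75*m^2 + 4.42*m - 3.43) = -0.2475*m^5 - 3.7528*m^4 - 2.7737*m^3 - 9.4276*m^2 - 30.7272*m + 21.609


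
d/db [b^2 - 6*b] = 2*b - 6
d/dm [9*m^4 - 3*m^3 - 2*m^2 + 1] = m*(36*m^2 - 9*m - 4)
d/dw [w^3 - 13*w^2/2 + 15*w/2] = 3*w^2 - 13*w + 15/2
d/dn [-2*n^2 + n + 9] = 1 - 4*n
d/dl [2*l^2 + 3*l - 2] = 4*l + 3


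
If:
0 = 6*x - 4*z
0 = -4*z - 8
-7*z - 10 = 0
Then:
No Solution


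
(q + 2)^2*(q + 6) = q^3 + 10*q^2 + 28*q + 24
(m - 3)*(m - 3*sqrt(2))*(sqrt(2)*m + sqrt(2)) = sqrt(2)*m^3 - 6*m^2 - 2*sqrt(2)*m^2 - 3*sqrt(2)*m + 12*m + 18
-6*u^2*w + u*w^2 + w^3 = w*(-2*u + w)*(3*u + w)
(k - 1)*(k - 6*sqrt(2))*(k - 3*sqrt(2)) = k^3 - 9*sqrt(2)*k^2 - k^2 + 9*sqrt(2)*k + 36*k - 36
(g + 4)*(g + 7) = g^2 + 11*g + 28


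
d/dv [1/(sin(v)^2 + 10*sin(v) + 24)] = -2*(sin(v) + 5)*cos(v)/(sin(v)^2 + 10*sin(v) + 24)^2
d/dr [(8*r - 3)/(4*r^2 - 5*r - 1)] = (-32*r^2 + 24*r - 23)/(16*r^4 - 40*r^3 + 17*r^2 + 10*r + 1)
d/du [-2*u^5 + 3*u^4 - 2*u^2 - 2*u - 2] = -10*u^4 + 12*u^3 - 4*u - 2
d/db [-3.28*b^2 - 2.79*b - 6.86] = -6.56*b - 2.79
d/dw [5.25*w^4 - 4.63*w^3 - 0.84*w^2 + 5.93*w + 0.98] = 21.0*w^3 - 13.89*w^2 - 1.68*w + 5.93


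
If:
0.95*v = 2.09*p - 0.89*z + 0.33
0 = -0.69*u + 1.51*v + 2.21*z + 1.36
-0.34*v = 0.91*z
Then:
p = -0.790740219532789*z - 0.157894736842105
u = 1.97101449275362 - 2.65430520034101*z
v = -2.67647058823529*z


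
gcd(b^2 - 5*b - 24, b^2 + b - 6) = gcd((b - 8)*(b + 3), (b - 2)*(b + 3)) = b + 3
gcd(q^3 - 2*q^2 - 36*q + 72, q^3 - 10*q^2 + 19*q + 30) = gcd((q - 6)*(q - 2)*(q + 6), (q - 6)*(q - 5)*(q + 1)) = q - 6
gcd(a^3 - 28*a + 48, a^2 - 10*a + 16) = a - 2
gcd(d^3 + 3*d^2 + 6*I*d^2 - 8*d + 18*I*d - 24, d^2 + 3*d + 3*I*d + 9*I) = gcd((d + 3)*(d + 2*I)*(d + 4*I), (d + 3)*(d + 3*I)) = d + 3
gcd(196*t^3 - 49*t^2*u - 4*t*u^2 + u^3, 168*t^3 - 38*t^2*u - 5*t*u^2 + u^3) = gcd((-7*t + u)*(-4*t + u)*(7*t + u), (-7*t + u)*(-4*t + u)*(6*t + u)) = 28*t^2 - 11*t*u + u^2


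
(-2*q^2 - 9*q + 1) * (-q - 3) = 2*q^3 + 15*q^2 + 26*q - 3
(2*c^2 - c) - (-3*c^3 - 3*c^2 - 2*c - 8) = 3*c^3 + 5*c^2 + c + 8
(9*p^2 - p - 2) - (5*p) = 9*p^2 - 6*p - 2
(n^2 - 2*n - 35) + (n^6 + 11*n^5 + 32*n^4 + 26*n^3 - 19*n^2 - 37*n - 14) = n^6 + 11*n^5 + 32*n^4 + 26*n^3 - 18*n^2 - 39*n - 49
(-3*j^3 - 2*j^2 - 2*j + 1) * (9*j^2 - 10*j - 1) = -27*j^5 + 12*j^4 + 5*j^3 + 31*j^2 - 8*j - 1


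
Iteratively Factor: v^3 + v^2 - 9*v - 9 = (v + 1)*(v^2 - 9) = (v - 3)*(v + 1)*(v + 3)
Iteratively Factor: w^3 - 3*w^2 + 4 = (w - 2)*(w^2 - w - 2) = (w - 2)^2*(w + 1)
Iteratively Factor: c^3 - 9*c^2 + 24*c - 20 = (c - 2)*(c^2 - 7*c + 10) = (c - 2)^2*(c - 5)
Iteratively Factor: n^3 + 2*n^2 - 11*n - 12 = (n + 1)*(n^2 + n - 12) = (n - 3)*(n + 1)*(n + 4)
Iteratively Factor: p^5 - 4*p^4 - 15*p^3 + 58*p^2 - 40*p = (p)*(p^4 - 4*p^3 - 15*p^2 + 58*p - 40) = p*(p + 4)*(p^3 - 8*p^2 + 17*p - 10) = p*(p - 1)*(p + 4)*(p^2 - 7*p + 10) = p*(p - 5)*(p - 1)*(p + 4)*(p - 2)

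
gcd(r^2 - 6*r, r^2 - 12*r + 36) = r - 6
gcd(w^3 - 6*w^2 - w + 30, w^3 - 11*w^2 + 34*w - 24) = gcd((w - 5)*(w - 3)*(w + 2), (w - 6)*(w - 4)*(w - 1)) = 1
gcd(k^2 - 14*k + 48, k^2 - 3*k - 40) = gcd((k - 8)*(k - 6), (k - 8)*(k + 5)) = k - 8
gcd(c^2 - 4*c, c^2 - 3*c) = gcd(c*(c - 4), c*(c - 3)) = c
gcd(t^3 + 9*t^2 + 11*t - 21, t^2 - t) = t - 1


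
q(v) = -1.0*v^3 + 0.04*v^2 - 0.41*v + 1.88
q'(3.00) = -27.17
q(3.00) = -25.99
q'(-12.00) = -433.37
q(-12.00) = 1740.56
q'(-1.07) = -3.93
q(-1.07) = 3.59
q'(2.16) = -14.23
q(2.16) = -8.90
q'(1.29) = -5.30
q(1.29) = -0.73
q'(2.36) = -16.93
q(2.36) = -12.01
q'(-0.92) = -3.02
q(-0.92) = 3.07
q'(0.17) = -0.48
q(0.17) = 1.81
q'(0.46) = -1.01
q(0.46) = 1.60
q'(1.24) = -4.92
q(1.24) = -0.47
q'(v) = -3.0*v^2 + 0.08*v - 0.41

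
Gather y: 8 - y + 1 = 9 - y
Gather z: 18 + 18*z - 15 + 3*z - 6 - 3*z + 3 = 18*z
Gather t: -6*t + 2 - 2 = -6*t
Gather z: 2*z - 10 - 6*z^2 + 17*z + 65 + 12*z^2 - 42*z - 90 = 6*z^2 - 23*z - 35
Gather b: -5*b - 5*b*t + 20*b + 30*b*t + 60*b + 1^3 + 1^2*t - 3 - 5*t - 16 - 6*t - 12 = b*(25*t + 75) - 10*t - 30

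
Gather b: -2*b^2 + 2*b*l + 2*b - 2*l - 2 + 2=-2*b^2 + b*(2*l + 2) - 2*l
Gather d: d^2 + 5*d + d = d^2 + 6*d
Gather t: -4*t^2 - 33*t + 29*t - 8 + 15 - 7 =-4*t^2 - 4*t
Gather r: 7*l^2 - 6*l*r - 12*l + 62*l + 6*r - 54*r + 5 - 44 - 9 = 7*l^2 + 50*l + r*(-6*l - 48) - 48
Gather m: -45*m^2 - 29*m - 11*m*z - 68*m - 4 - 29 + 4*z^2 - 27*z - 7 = -45*m^2 + m*(-11*z - 97) + 4*z^2 - 27*z - 40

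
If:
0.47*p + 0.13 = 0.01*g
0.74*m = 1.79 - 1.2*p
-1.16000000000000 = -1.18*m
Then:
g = 54.62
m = 0.98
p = 0.89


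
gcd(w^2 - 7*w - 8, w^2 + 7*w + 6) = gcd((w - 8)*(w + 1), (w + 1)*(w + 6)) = w + 1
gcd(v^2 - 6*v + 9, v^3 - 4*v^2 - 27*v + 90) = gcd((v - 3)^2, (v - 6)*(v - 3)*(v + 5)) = v - 3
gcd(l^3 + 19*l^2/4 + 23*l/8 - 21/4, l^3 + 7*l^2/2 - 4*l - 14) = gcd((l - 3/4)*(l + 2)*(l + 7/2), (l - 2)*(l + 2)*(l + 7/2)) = l^2 + 11*l/2 + 7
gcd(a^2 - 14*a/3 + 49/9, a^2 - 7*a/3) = a - 7/3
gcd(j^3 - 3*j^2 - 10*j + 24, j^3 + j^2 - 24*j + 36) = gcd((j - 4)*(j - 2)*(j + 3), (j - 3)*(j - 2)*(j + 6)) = j - 2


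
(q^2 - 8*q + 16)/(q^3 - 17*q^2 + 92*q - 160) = (q - 4)/(q^2 - 13*q + 40)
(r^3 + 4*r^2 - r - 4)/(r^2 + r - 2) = (r^2 + 5*r + 4)/(r + 2)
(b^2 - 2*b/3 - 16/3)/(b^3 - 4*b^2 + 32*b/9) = 3*(b + 2)/(b*(3*b - 4))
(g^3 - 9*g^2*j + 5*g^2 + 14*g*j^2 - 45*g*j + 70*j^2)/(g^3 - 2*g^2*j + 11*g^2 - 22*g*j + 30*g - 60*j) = (g - 7*j)/(g + 6)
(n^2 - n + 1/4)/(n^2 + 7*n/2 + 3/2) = (4*n^2 - 4*n + 1)/(2*(2*n^2 + 7*n + 3))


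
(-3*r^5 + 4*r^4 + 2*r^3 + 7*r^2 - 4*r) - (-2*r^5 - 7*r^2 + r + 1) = -r^5 + 4*r^4 + 2*r^3 + 14*r^2 - 5*r - 1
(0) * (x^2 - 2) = 0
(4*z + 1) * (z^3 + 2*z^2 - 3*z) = 4*z^4 + 9*z^3 - 10*z^2 - 3*z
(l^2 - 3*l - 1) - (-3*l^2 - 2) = 4*l^2 - 3*l + 1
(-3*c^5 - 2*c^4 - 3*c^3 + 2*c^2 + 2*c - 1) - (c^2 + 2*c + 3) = -3*c^5 - 2*c^4 - 3*c^3 + c^2 - 4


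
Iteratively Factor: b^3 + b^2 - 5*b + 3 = (b - 1)*(b^2 + 2*b - 3) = (b - 1)*(b + 3)*(b - 1)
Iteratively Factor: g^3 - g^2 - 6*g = (g)*(g^2 - g - 6) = g*(g - 3)*(g + 2)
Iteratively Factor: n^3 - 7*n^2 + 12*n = (n - 3)*(n^2 - 4*n) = (n - 4)*(n - 3)*(n)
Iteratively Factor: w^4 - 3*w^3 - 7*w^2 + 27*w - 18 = (w + 3)*(w^3 - 6*w^2 + 11*w - 6) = (w - 3)*(w + 3)*(w^2 - 3*w + 2) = (w - 3)*(w - 1)*(w + 3)*(w - 2)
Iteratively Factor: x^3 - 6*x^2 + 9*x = (x)*(x^2 - 6*x + 9) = x*(x - 3)*(x - 3)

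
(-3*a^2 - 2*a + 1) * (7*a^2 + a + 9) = -21*a^4 - 17*a^3 - 22*a^2 - 17*a + 9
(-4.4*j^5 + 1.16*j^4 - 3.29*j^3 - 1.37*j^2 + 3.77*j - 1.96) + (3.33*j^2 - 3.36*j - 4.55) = -4.4*j^5 + 1.16*j^4 - 3.29*j^3 + 1.96*j^2 + 0.41*j - 6.51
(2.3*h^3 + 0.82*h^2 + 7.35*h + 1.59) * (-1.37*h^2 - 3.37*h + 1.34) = -3.151*h^5 - 8.8744*h^4 - 9.7509*h^3 - 25.849*h^2 + 4.4907*h + 2.1306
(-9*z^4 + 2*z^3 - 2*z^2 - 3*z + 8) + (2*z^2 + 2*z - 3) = -9*z^4 + 2*z^3 - z + 5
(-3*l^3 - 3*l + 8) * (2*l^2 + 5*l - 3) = -6*l^5 - 15*l^4 + 3*l^3 + l^2 + 49*l - 24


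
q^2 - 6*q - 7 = (q - 7)*(q + 1)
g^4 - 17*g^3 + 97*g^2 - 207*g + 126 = (g - 7)*(g - 6)*(g - 3)*(g - 1)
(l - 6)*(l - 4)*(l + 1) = l^3 - 9*l^2 + 14*l + 24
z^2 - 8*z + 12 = (z - 6)*(z - 2)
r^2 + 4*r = r*(r + 4)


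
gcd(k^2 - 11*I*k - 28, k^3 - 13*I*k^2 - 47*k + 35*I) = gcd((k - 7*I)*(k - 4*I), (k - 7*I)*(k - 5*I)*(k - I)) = k - 7*I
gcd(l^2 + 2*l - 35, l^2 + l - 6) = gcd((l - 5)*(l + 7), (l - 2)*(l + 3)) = 1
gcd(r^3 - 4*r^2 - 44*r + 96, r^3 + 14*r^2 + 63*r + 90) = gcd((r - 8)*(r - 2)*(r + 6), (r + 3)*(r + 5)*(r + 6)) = r + 6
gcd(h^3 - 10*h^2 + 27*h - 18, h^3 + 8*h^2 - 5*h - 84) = h - 3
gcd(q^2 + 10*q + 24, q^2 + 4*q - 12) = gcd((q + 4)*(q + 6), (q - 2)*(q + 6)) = q + 6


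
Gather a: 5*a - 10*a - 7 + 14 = 7 - 5*a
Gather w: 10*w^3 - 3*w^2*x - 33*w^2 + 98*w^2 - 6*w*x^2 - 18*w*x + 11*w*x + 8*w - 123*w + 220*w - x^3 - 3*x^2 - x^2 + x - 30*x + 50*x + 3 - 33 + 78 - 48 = 10*w^3 + w^2*(65 - 3*x) + w*(-6*x^2 - 7*x + 105) - x^3 - 4*x^2 + 21*x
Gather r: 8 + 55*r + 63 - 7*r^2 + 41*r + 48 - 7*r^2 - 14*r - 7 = -14*r^2 + 82*r + 112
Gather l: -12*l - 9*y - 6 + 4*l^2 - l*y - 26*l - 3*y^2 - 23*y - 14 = 4*l^2 + l*(-y - 38) - 3*y^2 - 32*y - 20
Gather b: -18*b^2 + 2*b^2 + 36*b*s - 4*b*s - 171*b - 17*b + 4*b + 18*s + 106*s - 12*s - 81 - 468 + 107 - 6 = -16*b^2 + b*(32*s - 184) + 112*s - 448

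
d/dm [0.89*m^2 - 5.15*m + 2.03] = 1.78*m - 5.15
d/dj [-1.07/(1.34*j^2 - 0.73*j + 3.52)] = (2.8676*j - 0.7811)/(1.34*j^2 - 0.73*j + 3.52)^2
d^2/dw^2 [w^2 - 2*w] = 2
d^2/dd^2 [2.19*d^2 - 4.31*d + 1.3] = 4.38000000000000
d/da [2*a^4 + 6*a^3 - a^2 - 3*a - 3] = 8*a^3 + 18*a^2 - 2*a - 3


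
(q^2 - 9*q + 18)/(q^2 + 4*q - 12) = (q^2 - 9*q + 18)/(q^2 + 4*q - 12)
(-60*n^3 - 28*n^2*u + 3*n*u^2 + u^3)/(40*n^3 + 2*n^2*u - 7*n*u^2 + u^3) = (6*n + u)/(-4*n + u)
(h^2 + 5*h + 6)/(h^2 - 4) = (h + 3)/(h - 2)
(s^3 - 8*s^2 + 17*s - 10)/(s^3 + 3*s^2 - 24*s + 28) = (s^2 - 6*s + 5)/(s^2 + 5*s - 14)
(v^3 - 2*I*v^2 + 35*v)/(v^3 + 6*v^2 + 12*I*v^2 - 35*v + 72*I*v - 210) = v*(v - 7*I)/(v^2 + v*(6 + 7*I) + 42*I)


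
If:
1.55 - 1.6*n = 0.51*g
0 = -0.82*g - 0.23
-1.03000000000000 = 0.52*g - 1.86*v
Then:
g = -0.28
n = 1.06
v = 0.48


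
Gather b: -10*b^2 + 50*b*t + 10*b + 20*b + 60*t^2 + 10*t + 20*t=-10*b^2 + b*(50*t + 30) + 60*t^2 + 30*t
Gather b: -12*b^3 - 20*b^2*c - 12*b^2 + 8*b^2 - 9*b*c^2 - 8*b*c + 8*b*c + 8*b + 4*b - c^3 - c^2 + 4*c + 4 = -12*b^3 + b^2*(-20*c - 4) + b*(12 - 9*c^2) - c^3 - c^2 + 4*c + 4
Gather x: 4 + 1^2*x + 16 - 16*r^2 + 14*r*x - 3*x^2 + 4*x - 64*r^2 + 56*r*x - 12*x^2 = -80*r^2 - 15*x^2 + x*(70*r + 5) + 20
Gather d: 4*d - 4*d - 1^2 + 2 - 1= 0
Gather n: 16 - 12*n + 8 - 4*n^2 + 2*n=-4*n^2 - 10*n + 24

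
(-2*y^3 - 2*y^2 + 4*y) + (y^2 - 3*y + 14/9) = -2*y^3 - y^2 + y + 14/9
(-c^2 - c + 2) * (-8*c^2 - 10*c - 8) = 8*c^4 + 18*c^3 + 2*c^2 - 12*c - 16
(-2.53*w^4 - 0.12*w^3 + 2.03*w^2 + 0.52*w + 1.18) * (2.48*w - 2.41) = -6.2744*w^5 + 5.7997*w^4 + 5.3236*w^3 - 3.6027*w^2 + 1.6732*w - 2.8438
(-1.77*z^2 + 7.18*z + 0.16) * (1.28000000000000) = -2.2656*z^2 + 9.1904*z + 0.2048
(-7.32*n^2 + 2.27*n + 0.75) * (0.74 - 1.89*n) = 13.8348*n^3 - 9.7071*n^2 + 0.2623*n + 0.555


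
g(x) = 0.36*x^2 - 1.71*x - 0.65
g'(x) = 0.72*x - 1.71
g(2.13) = -2.66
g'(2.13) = -0.18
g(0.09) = -0.80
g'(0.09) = -1.65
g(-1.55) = 2.87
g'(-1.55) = -2.83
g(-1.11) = 1.69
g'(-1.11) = -2.51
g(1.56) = -2.44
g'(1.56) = -0.59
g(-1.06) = 1.57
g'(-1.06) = -2.47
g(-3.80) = 11.05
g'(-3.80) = -4.45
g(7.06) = 5.22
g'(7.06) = 3.37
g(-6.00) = 22.57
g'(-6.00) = -6.03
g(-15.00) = 106.00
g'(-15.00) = -12.51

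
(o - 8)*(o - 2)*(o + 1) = o^3 - 9*o^2 + 6*o + 16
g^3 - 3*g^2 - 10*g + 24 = (g - 4)*(g - 2)*(g + 3)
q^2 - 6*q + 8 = (q - 4)*(q - 2)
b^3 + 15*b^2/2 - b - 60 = (b - 5/2)*(b + 4)*(b + 6)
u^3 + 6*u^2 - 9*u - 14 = (u - 2)*(u + 1)*(u + 7)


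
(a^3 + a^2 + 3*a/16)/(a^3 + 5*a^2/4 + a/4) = (a + 3/4)/(a + 1)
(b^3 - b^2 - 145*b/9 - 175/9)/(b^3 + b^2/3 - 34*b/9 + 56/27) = 3*(3*b^2 - 10*b - 25)/(9*b^2 - 18*b + 8)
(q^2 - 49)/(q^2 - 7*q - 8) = (49 - q^2)/(-q^2 + 7*q + 8)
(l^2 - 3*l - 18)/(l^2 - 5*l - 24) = (l - 6)/(l - 8)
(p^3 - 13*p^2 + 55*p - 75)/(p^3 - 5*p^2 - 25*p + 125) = (p - 3)/(p + 5)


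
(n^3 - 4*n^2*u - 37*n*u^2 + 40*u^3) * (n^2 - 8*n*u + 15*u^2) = n^5 - 12*n^4*u + 10*n^3*u^2 + 276*n^2*u^3 - 875*n*u^4 + 600*u^5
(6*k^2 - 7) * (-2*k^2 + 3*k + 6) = -12*k^4 + 18*k^3 + 50*k^2 - 21*k - 42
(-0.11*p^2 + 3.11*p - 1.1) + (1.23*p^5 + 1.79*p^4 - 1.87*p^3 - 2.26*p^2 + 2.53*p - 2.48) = 1.23*p^5 + 1.79*p^4 - 1.87*p^3 - 2.37*p^2 + 5.64*p - 3.58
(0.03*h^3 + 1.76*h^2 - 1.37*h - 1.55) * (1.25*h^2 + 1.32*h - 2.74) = 0.0375*h^5 + 2.2396*h^4 + 0.5285*h^3 - 8.5683*h^2 + 1.7078*h + 4.247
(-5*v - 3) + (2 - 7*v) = -12*v - 1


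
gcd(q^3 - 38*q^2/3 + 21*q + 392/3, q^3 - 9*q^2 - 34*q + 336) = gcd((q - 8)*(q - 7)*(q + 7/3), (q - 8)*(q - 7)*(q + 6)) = q^2 - 15*q + 56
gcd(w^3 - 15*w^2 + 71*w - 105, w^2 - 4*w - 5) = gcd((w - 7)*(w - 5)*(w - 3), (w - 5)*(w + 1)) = w - 5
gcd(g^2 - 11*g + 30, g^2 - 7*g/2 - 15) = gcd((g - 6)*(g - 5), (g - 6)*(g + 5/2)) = g - 6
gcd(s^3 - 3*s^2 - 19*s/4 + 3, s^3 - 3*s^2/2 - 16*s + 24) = s - 4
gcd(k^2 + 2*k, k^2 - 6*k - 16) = k + 2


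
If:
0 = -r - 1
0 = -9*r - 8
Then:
No Solution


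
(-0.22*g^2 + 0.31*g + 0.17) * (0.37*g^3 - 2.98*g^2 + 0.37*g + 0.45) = -0.0814*g^5 + 0.7703*g^4 - 0.9423*g^3 - 0.4909*g^2 + 0.2024*g + 0.0765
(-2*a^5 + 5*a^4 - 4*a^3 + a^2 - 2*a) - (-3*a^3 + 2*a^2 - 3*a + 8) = -2*a^5 + 5*a^4 - a^3 - a^2 + a - 8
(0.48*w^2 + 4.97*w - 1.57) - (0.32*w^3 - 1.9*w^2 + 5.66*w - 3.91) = -0.32*w^3 + 2.38*w^2 - 0.69*w + 2.34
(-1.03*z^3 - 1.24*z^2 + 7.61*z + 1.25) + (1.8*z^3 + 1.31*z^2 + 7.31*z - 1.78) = 0.77*z^3 + 0.0700000000000001*z^2 + 14.92*z - 0.53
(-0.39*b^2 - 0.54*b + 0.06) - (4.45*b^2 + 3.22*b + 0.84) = -4.84*b^2 - 3.76*b - 0.78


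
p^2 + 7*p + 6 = (p + 1)*(p + 6)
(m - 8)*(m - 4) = m^2 - 12*m + 32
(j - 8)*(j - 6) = j^2 - 14*j + 48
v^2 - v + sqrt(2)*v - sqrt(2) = (v - 1)*(v + sqrt(2))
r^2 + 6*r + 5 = (r + 1)*(r + 5)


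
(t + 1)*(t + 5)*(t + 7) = t^3 + 13*t^2 + 47*t + 35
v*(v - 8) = v^2 - 8*v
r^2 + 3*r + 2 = (r + 1)*(r + 2)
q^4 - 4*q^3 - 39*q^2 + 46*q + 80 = (q - 8)*(q - 2)*(q + 1)*(q + 5)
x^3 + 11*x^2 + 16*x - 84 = (x - 2)*(x + 6)*(x + 7)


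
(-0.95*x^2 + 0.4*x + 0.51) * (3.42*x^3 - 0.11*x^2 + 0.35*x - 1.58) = -3.249*x^5 + 1.4725*x^4 + 1.3677*x^3 + 1.5849*x^2 - 0.4535*x - 0.8058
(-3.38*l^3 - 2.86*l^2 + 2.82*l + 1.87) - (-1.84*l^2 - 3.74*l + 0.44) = -3.38*l^3 - 1.02*l^2 + 6.56*l + 1.43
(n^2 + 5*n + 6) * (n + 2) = n^3 + 7*n^2 + 16*n + 12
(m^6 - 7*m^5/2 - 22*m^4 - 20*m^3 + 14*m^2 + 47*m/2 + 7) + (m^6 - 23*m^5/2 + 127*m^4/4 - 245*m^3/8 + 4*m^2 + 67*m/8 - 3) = 2*m^6 - 15*m^5 + 39*m^4/4 - 405*m^3/8 + 18*m^2 + 255*m/8 + 4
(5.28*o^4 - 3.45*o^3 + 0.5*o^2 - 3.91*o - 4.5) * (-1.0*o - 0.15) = -5.28*o^5 + 2.658*o^4 + 0.0175*o^3 + 3.835*o^2 + 5.0865*o + 0.675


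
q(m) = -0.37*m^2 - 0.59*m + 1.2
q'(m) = -0.74*m - 0.59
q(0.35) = 0.95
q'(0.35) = -0.85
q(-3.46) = -1.19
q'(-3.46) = 1.97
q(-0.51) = 1.40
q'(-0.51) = -0.21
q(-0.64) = 1.43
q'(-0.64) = -0.12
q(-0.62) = 1.42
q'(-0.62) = -0.13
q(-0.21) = 1.31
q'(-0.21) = -0.43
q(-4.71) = -4.23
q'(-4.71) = 2.90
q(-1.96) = 0.94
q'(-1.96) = 0.86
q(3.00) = -3.90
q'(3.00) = -2.81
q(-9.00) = -23.46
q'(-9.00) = 6.07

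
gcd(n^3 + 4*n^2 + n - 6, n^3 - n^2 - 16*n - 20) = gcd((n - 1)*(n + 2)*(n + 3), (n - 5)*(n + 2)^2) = n + 2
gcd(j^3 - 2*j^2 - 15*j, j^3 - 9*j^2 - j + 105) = j^2 - 2*j - 15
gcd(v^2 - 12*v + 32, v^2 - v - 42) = 1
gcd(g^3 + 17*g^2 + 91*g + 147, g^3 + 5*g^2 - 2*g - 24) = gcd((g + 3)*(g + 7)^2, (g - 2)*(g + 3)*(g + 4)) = g + 3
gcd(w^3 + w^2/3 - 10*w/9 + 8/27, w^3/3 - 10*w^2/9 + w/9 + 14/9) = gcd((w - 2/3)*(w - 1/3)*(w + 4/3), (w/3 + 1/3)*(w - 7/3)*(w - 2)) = 1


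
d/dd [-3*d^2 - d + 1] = -6*d - 1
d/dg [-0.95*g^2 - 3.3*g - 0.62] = -1.9*g - 3.3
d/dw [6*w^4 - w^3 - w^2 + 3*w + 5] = 24*w^3 - 3*w^2 - 2*w + 3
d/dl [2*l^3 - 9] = 6*l^2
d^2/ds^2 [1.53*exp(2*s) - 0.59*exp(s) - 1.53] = (6.12*exp(s) - 0.59)*exp(s)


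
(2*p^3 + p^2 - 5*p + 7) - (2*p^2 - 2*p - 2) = 2*p^3 - p^2 - 3*p + 9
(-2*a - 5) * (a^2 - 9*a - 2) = -2*a^3 + 13*a^2 + 49*a + 10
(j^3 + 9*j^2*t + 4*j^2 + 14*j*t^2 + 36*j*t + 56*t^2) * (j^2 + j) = j^5 + 9*j^4*t + 5*j^4 + 14*j^3*t^2 + 45*j^3*t + 4*j^3 + 70*j^2*t^2 + 36*j^2*t + 56*j*t^2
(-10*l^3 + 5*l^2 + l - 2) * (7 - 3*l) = 30*l^4 - 85*l^3 + 32*l^2 + 13*l - 14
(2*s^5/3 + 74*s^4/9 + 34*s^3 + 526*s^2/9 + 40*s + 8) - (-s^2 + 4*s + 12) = 2*s^5/3 + 74*s^4/9 + 34*s^3 + 535*s^2/9 + 36*s - 4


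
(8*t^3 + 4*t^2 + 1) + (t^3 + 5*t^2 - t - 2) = 9*t^3 + 9*t^2 - t - 1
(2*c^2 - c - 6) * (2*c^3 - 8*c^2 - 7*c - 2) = 4*c^5 - 18*c^4 - 18*c^3 + 51*c^2 + 44*c + 12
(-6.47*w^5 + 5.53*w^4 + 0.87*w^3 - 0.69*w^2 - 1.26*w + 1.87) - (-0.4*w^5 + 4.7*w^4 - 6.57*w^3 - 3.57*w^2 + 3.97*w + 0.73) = -6.07*w^5 + 0.83*w^4 + 7.44*w^3 + 2.88*w^2 - 5.23*w + 1.14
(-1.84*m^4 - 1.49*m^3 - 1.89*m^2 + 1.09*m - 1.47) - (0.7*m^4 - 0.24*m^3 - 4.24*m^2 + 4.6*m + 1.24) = -2.54*m^4 - 1.25*m^3 + 2.35*m^2 - 3.51*m - 2.71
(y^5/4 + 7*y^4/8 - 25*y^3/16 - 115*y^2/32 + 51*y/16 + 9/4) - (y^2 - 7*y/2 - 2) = y^5/4 + 7*y^4/8 - 25*y^3/16 - 147*y^2/32 + 107*y/16 + 17/4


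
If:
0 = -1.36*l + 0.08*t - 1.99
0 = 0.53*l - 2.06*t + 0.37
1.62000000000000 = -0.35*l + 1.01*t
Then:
No Solution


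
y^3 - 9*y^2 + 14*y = y*(y - 7)*(y - 2)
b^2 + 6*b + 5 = (b + 1)*(b + 5)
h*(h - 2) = h^2 - 2*h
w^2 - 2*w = w*(w - 2)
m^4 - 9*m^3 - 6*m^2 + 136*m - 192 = (m - 8)*(m - 3)*(m - 2)*(m + 4)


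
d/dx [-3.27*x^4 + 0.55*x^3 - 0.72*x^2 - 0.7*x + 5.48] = -13.08*x^3 + 1.65*x^2 - 1.44*x - 0.7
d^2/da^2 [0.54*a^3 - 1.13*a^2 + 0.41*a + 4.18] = 3.24*a - 2.26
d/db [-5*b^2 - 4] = -10*b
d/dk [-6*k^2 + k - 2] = 1 - 12*k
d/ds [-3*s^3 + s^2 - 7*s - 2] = -9*s^2 + 2*s - 7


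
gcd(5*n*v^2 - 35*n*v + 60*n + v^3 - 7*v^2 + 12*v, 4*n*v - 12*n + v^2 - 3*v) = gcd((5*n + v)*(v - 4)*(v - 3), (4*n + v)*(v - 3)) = v - 3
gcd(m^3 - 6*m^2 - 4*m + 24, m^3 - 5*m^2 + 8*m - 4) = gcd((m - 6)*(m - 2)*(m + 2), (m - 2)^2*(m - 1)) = m - 2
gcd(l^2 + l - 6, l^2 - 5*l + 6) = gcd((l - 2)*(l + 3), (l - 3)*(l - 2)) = l - 2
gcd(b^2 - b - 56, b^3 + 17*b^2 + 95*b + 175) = b + 7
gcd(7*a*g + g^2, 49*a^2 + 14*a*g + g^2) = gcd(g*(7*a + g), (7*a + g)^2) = 7*a + g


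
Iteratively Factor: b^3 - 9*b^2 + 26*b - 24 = (b - 4)*(b^2 - 5*b + 6) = (b - 4)*(b - 3)*(b - 2)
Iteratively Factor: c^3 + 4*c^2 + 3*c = (c + 3)*(c^2 + c) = (c + 1)*(c + 3)*(c)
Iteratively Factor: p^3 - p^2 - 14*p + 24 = (p + 4)*(p^2 - 5*p + 6) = (p - 2)*(p + 4)*(p - 3)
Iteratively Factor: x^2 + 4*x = (x + 4)*(x)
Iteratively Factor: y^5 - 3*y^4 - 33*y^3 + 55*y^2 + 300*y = (y + 4)*(y^4 - 7*y^3 - 5*y^2 + 75*y) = (y - 5)*(y + 4)*(y^3 - 2*y^2 - 15*y) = (y - 5)^2*(y + 4)*(y^2 + 3*y) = y*(y - 5)^2*(y + 4)*(y + 3)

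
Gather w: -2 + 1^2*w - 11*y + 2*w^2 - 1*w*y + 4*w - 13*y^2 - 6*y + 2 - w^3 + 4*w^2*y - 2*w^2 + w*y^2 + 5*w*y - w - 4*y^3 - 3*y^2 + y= -w^3 + 4*w^2*y + w*(y^2 + 4*y + 4) - 4*y^3 - 16*y^2 - 16*y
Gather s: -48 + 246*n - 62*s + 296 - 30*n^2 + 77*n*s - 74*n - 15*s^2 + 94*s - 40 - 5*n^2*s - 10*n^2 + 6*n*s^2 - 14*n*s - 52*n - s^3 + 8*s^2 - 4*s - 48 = -40*n^2 + 120*n - s^3 + s^2*(6*n - 7) + s*(-5*n^2 + 63*n + 28) + 160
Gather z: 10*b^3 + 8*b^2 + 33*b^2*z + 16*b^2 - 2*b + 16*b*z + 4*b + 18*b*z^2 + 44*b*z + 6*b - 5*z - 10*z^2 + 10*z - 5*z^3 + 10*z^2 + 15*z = 10*b^3 + 24*b^2 + 18*b*z^2 + 8*b - 5*z^3 + z*(33*b^2 + 60*b + 20)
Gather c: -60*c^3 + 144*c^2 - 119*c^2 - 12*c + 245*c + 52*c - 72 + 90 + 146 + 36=-60*c^3 + 25*c^2 + 285*c + 200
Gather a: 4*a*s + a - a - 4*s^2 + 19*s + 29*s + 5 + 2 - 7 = 4*a*s - 4*s^2 + 48*s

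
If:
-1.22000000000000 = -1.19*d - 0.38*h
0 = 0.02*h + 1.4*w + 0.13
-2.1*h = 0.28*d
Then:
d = 1.07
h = -0.14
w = -0.09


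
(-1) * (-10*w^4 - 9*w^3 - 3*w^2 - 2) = 10*w^4 + 9*w^3 + 3*w^2 + 2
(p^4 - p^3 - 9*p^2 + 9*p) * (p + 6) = p^5 + 5*p^4 - 15*p^3 - 45*p^2 + 54*p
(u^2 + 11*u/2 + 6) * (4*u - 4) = 4*u^3 + 18*u^2 + 2*u - 24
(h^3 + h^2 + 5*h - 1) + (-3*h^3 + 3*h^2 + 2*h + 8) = -2*h^3 + 4*h^2 + 7*h + 7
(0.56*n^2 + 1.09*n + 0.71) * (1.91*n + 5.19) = 1.0696*n^3 + 4.9883*n^2 + 7.0132*n + 3.6849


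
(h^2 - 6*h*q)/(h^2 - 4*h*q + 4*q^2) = h*(h - 6*q)/(h^2 - 4*h*q + 4*q^2)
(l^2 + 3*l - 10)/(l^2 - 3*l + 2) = (l + 5)/(l - 1)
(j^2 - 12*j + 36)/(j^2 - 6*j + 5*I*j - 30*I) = (j - 6)/(j + 5*I)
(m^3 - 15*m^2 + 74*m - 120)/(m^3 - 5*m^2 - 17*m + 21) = (m^3 - 15*m^2 + 74*m - 120)/(m^3 - 5*m^2 - 17*m + 21)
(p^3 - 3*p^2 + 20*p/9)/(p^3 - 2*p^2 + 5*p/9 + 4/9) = p*(3*p - 5)/(3*p^2 - 2*p - 1)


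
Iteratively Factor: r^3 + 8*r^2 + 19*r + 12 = (r + 4)*(r^2 + 4*r + 3) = (r + 1)*(r + 4)*(r + 3)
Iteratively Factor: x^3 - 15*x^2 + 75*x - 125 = (x - 5)*(x^2 - 10*x + 25) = (x - 5)^2*(x - 5)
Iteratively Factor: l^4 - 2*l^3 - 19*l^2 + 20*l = (l + 4)*(l^3 - 6*l^2 + 5*l) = l*(l + 4)*(l^2 - 6*l + 5) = l*(l - 1)*(l + 4)*(l - 5)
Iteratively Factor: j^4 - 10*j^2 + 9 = (j + 3)*(j^3 - 3*j^2 - j + 3) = (j + 1)*(j + 3)*(j^2 - 4*j + 3) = (j - 1)*(j + 1)*(j + 3)*(j - 3)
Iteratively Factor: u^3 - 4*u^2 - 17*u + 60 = (u + 4)*(u^2 - 8*u + 15) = (u - 3)*(u + 4)*(u - 5)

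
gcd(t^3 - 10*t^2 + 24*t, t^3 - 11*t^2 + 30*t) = t^2 - 6*t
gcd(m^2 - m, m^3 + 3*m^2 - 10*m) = m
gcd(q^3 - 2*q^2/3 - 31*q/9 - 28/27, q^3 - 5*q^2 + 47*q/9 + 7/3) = q^2 - 2*q - 7/9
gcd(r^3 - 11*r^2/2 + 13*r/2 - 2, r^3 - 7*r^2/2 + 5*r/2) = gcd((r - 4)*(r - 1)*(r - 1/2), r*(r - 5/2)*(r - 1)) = r - 1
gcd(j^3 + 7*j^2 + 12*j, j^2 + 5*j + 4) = j + 4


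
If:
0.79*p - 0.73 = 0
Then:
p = 0.92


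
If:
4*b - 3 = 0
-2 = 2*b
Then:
No Solution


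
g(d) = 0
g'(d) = 0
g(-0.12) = 0.00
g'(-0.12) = 0.00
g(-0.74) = 0.00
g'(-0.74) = 0.00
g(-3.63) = 0.00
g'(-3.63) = 0.00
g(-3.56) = 0.00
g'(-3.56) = 0.00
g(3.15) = 0.00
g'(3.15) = 0.00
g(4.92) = 0.00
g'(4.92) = 0.00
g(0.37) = 0.00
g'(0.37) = 0.00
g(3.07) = 0.00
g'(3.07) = 0.00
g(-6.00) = 0.00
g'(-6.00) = 0.00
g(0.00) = 0.00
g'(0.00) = 0.00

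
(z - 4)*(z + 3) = z^2 - z - 12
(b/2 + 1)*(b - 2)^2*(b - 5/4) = b^4/2 - 13*b^3/8 - 3*b^2/4 + 13*b/2 - 5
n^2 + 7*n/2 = n*(n + 7/2)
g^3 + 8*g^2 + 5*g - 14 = (g - 1)*(g + 2)*(g + 7)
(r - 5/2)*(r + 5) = r^2 + 5*r/2 - 25/2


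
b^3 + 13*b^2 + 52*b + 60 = (b + 2)*(b + 5)*(b + 6)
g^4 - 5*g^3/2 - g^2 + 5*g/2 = g*(g - 5/2)*(g - 1)*(g + 1)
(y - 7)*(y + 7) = y^2 - 49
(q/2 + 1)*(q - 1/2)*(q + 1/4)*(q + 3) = q^4/2 + 19*q^3/8 + 37*q^2/16 - 17*q/16 - 3/8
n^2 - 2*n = n*(n - 2)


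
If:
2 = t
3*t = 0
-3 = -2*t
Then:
No Solution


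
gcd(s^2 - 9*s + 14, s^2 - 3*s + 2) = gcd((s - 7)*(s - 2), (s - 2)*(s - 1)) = s - 2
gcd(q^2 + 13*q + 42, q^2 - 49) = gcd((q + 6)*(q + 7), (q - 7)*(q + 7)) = q + 7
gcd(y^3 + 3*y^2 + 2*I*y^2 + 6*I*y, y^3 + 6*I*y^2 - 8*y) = y^2 + 2*I*y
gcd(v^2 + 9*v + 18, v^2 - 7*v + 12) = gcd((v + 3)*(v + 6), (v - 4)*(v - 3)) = 1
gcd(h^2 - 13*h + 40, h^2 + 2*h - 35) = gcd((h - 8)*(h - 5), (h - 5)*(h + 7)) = h - 5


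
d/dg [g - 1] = 1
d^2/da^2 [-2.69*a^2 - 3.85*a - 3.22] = -5.38000000000000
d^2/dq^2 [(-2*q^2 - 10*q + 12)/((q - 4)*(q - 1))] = -40/(q^3 - 12*q^2 + 48*q - 64)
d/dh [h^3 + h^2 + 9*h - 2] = 3*h^2 + 2*h + 9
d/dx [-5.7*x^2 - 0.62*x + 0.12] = -11.4*x - 0.62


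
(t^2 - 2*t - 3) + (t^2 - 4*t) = 2*t^2 - 6*t - 3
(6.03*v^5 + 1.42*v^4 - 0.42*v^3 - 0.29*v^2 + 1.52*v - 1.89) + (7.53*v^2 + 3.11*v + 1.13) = 6.03*v^5 + 1.42*v^4 - 0.42*v^3 + 7.24*v^2 + 4.63*v - 0.76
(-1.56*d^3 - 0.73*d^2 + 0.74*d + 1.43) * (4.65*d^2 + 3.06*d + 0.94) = -7.254*d^5 - 8.1681*d^4 - 0.2592*d^3 + 8.2277*d^2 + 5.0714*d + 1.3442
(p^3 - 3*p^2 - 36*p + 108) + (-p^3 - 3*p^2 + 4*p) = -6*p^2 - 32*p + 108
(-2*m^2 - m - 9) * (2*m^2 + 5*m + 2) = -4*m^4 - 12*m^3 - 27*m^2 - 47*m - 18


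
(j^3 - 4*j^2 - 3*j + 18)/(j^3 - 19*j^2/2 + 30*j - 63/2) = 2*(j + 2)/(2*j - 7)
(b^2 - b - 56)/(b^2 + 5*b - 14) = (b - 8)/(b - 2)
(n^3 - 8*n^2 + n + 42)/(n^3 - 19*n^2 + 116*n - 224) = (n^2 - n - 6)/(n^2 - 12*n + 32)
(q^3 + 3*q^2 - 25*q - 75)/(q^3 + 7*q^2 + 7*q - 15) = (q - 5)/(q - 1)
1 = 1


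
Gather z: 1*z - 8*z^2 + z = -8*z^2 + 2*z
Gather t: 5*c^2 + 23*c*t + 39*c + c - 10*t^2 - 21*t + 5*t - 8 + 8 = 5*c^2 + 40*c - 10*t^2 + t*(23*c - 16)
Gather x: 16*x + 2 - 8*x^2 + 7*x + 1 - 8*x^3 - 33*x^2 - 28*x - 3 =-8*x^3 - 41*x^2 - 5*x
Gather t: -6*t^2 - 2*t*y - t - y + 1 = -6*t^2 + t*(-2*y - 1) - y + 1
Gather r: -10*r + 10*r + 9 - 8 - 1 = 0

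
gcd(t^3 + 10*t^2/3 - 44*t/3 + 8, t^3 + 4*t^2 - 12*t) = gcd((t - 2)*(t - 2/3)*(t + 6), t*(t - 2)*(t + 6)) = t^2 + 4*t - 12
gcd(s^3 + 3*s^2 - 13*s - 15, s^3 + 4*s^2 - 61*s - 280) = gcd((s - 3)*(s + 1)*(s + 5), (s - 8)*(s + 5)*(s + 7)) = s + 5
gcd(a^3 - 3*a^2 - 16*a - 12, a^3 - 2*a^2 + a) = 1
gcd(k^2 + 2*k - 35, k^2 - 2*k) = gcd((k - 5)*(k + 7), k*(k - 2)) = 1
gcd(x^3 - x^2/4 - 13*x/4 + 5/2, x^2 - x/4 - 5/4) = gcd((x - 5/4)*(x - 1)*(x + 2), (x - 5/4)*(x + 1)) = x - 5/4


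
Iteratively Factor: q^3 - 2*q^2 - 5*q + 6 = (q + 2)*(q^2 - 4*q + 3) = (q - 3)*(q + 2)*(q - 1)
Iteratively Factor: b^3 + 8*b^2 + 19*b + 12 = (b + 3)*(b^2 + 5*b + 4) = (b + 3)*(b + 4)*(b + 1)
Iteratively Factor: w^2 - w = (w - 1)*(w)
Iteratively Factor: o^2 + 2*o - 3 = (o + 3)*(o - 1)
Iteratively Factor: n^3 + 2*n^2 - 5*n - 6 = (n + 3)*(n^2 - n - 2) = (n - 2)*(n + 3)*(n + 1)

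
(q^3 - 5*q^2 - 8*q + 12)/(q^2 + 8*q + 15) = (q^3 - 5*q^2 - 8*q + 12)/(q^2 + 8*q + 15)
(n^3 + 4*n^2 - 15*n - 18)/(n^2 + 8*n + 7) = (n^2 + 3*n - 18)/(n + 7)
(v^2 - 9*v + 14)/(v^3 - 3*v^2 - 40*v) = (-v^2 + 9*v - 14)/(v*(-v^2 + 3*v + 40))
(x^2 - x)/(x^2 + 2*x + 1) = x*(x - 1)/(x^2 + 2*x + 1)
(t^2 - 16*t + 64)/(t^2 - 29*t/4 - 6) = 4*(t - 8)/(4*t + 3)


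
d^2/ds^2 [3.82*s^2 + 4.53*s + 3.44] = 7.64000000000000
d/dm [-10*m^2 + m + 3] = 1 - 20*m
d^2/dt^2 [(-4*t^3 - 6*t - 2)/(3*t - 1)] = 24*(-3*t^3 + 3*t^2 - t - 3)/(27*t^3 - 27*t^2 + 9*t - 1)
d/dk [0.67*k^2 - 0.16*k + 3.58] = 1.34*k - 0.16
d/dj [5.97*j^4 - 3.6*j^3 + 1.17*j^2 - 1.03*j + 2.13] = 23.88*j^3 - 10.8*j^2 + 2.34*j - 1.03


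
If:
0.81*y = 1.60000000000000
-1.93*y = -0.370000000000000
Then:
No Solution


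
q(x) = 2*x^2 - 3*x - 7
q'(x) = 4*x - 3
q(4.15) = 15.00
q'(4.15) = 13.60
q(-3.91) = 35.31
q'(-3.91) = -18.64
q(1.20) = -7.72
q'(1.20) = 1.80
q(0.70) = -8.12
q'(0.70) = -0.20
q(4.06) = 13.79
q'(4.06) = 13.24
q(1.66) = -6.47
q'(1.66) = 3.64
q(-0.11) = -6.65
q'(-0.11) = -3.44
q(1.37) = -7.36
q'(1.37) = 2.48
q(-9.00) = 182.00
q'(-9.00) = -39.00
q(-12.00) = 317.00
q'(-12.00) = -51.00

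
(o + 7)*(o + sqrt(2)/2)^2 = o^3 + sqrt(2)*o^2 + 7*o^2 + o/2 + 7*sqrt(2)*o + 7/2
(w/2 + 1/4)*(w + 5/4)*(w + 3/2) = w^3/2 + 13*w^2/8 + 13*w/8 + 15/32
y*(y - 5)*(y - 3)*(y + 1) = y^4 - 7*y^3 + 7*y^2 + 15*y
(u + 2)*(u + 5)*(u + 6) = u^3 + 13*u^2 + 52*u + 60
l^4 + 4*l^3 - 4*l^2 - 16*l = l*(l - 2)*(l + 2)*(l + 4)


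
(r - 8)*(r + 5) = r^2 - 3*r - 40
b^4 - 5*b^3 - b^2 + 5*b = b*(b - 5)*(b - 1)*(b + 1)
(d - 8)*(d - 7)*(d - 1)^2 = d^4 - 17*d^3 + 87*d^2 - 127*d + 56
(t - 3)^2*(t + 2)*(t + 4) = t^4 - 19*t^2 + 6*t + 72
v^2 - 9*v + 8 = (v - 8)*(v - 1)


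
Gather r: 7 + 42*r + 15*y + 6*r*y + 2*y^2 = r*(6*y + 42) + 2*y^2 + 15*y + 7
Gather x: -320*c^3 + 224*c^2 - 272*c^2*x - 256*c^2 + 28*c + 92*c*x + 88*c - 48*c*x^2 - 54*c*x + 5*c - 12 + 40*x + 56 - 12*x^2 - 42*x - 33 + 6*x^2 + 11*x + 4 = -320*c^3 - 32*c^2 + 121*c + x^2*(-48*c - 6) + x*(-272*c^2 + 38*c + 9) + 15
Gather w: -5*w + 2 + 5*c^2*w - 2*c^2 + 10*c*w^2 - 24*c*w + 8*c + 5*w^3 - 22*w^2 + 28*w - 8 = -2*c^2 + 8*c + 5*w^3 + w^2*(10*c - 22) + w*(5*c^2 - 24*c + 23) - 6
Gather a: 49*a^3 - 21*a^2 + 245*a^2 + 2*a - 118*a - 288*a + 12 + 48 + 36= 49*a^3 + 224*a^2 - 404*a + 96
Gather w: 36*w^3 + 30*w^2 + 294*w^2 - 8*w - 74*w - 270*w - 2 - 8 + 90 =36*w^3 + 324*w^2 - 352*w + 80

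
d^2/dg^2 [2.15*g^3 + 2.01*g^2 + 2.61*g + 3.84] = 12.9*g + 4.02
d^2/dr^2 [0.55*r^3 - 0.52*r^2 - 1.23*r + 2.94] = 3.3*r - 1.04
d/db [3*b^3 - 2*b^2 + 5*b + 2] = 9*b^2 - 4*b + 5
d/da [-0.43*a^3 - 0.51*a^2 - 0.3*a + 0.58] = -1.29*a^2 - 1.02*a - 0.3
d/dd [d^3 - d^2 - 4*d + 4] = 3*d^2 - 2*d - 4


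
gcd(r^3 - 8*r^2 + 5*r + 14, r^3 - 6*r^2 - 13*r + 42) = r^2 - 9*r + 14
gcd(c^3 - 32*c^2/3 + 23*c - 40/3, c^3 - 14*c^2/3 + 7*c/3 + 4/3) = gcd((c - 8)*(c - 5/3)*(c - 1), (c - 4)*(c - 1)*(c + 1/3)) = c - 1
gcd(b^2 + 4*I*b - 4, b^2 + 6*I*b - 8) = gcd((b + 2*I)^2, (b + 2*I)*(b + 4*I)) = b + 2*I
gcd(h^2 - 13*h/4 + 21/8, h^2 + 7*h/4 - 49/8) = h - 7/4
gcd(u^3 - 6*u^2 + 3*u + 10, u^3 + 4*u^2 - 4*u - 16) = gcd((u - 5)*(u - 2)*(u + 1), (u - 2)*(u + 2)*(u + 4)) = u - 2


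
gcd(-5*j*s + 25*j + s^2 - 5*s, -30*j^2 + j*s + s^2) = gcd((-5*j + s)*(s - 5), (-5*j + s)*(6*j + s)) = -5*j + s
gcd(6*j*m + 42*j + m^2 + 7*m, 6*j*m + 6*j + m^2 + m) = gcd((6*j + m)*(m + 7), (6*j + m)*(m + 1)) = 6*j + m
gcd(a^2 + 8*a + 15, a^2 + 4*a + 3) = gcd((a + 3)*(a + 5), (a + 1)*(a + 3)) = a + 3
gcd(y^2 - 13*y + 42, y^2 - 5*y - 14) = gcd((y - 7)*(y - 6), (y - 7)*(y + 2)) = y - 7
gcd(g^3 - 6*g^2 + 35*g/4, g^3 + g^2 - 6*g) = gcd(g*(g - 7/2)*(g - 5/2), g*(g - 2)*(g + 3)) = g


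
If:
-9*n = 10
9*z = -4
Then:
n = -10/9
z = -4/9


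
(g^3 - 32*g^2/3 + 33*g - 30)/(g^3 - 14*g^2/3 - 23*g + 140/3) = (g^2 - 9*g + 18)/(g^2 - 3*g - 28)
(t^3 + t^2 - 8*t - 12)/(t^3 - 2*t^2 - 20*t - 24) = (t - 3)/(t - 6)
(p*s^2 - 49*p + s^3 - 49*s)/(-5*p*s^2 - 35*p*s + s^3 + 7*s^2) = (-p*s + 7*p - s^2 + 7*s)/(s*(5*p - s))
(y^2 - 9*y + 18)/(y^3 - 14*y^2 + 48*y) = (y - 3)/(y*(y - 8))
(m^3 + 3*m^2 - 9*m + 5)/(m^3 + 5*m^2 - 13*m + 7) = (m + 5)/(m + 7)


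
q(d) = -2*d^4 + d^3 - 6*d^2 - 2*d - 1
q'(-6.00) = 1906.00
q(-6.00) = -3013.00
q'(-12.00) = 14398.00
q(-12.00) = -44041.00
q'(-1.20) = 30.54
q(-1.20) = -13.12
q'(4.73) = -838.23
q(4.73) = -1039.97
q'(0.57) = -9.35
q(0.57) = -4.12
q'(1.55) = -43.18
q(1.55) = -26.34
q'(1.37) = -33.38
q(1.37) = -19.48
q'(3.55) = -364.70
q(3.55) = -356.62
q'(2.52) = -141.21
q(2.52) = -108.79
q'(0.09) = -3.06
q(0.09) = -1.23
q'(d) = -8*d^3 + 3*d^2 - 12*d - 2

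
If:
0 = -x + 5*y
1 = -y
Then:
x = -5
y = -1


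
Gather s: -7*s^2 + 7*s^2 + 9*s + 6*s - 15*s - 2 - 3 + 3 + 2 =0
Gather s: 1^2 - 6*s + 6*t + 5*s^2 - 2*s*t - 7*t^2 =5*s^2 + s*(-2*t - 6) - 7*t^2 + 6*t + 1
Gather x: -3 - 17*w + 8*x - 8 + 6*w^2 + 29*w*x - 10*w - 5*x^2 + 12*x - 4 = 6*w^2 - 27*w - 5*x^2 + x*(29*w + 20) - 15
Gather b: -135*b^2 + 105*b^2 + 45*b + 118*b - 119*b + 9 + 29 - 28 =-30*b^2 + 44*b + 10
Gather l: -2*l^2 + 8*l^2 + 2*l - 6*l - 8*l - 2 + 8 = 6*l^2 - 12*l + 6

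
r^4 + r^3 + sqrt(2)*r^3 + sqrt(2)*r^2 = r^2*(r + 1)*(r + sqrt(2))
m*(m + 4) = m^2 + 4*m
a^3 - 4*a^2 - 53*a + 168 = (a - 8)*(a - 3)*(a + 7)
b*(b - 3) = b^2 - 3*b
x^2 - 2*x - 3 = (x - 3)*(x + 1)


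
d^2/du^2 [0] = 0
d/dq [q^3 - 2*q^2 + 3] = q*(3*q - 4)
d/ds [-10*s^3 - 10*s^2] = 10*s*(-3*s - 2)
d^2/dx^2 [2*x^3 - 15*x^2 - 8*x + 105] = 12*x - 30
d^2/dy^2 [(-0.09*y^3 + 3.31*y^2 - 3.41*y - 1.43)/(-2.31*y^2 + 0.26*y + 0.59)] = (4.44089209850063e-16*y^5 + 32.67372*y^3 + 18.79938*y^2 + 22.91976*y + 0.74062)/(12.326391*y^6 - 4.162158*y^5 - 8.976429*y^4 + 2.108548*y^3 + 2.292681*y^2 - 0.271518*y - 0.205379)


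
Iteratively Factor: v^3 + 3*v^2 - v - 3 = (v - 1)*(v^2 + 4*v + 3) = (v - 1)*(v + 1)*(v + 3)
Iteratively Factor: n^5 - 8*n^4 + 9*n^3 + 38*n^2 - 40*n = (n + 2)*(n^4 - 10*n^3 + 29*n^2 - 20*n) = (n - 1)*(n + 2)*(n^3 - 9*n^2 + 20*n) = (n - 5)*(n - 1)*(n + 2)*(n^2 - 4*n) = n*(n - 5)*(n - 1)*(n + 2)*(n - 4)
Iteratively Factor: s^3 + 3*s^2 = (s)*(s^2 + 3*s) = s*(s + 3)*(s)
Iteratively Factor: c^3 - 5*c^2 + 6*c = (c - 3)*(c^2 - 2*c) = (c - 3)*(c - 2)*(c)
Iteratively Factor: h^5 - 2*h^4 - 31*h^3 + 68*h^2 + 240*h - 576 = (h - 3)*(h^4 + h^3 - 28*h^2 - 16*h + 192) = (h - 4)*(h - 3)*(h^3 + 5*h^2 - 8*h - 48) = (h - 4)*(h - 3)^2*(h^2 + 8*h + 16) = (h - 4)*(h - 3)^2*(h + 4)*(h + 4)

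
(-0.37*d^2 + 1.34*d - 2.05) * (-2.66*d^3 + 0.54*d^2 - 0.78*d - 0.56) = 0.9842*d^5 - 3.7642*d^4 + 6.4652*d^3 - 1.945*d^2 + 0.8486*d + 1.148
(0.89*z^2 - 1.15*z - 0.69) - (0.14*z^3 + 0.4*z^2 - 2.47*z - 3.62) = -0.14*z^3 + 0.49*z^2 + 1.32*z + 2.93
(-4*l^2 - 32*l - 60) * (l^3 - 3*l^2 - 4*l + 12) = -4*l^5 - 20*l^4 + 52*l^3 + 260*l^2 - 144*l - 720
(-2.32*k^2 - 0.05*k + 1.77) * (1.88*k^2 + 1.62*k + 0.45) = -4.3616*k^4 - 3.8524*k^3 + 2.2026*k^2 + 2.8449*k + 0.7965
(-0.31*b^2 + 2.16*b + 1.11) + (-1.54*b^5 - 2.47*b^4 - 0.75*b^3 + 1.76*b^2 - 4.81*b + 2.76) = -1.54*b^5 - 2.47*b^4 - 0.75*b^3 + 1.45*b^2 - 2.65*b + 3.87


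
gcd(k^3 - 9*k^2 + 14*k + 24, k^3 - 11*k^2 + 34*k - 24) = k^2 - 10*k + 24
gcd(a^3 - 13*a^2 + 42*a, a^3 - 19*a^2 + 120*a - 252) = a^2 - 13*a + 42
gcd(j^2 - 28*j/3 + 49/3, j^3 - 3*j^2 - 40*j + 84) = j - 7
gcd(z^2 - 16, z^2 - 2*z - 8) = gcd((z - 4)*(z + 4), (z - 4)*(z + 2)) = z - 4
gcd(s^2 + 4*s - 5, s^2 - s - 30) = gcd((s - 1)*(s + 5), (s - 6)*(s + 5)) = s + 5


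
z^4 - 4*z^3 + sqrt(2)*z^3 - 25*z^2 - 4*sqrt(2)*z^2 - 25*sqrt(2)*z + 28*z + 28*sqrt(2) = (z - 7)*(z - 1)*(z + 4)*(z + sqrt(2))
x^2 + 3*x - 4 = (x - 1)*(x + 4)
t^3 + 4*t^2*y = t^2*(t + 4*y)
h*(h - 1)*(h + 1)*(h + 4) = h^4 + 4*h^3 - h^2 - 4*h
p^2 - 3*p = p*(p - 3)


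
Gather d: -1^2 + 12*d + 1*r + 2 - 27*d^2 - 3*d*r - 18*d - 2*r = -27*d^2 + d*(-3*r - 6) - r + 1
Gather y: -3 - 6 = -9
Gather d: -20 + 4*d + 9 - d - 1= 3*d - 12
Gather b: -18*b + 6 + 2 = 8 - 18*b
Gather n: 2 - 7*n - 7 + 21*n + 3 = 14*n - 2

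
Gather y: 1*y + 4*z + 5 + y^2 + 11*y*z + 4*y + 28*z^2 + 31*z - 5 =y^2 + y*(11*z + 5) + 28*z^2 + 35*z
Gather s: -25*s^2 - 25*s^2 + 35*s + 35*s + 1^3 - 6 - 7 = -50*s^2 + 70*s - 12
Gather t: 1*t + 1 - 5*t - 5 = -4*t - 4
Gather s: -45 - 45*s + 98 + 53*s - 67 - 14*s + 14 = -6*s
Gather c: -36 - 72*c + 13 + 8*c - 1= -64*c - 24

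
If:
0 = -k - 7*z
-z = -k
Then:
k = 0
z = 0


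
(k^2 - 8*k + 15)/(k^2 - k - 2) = (-k^2 + 8*k - 15)/(-k^2 + k + 2)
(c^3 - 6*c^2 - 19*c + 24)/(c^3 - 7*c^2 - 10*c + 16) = (c + 3)/(c + 2)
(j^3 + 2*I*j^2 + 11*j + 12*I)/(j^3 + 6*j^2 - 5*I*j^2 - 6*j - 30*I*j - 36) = (j^2 + 5*I*j - 4)/(j^2 + 2*j*(3 - I) - 12*I)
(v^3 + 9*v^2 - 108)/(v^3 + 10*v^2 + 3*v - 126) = (v + 6)/(v + 7)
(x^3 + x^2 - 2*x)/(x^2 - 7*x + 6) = x*(x + 2)/(x - 6)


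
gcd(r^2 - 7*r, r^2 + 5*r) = r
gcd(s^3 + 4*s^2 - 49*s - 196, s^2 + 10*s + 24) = s + 4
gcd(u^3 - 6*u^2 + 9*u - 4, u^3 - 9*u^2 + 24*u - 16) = u^2 - 5*u + 4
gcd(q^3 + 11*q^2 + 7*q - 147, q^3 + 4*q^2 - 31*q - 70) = q + 7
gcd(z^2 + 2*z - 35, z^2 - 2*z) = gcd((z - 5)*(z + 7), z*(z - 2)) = 1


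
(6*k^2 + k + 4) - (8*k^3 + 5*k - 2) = -8*k^3 + 6*k^2 - 4*k + 6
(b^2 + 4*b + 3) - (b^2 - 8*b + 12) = 12*b - 9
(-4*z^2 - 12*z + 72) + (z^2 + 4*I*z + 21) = -3*z^2 - 12*z + 4*I*z + 93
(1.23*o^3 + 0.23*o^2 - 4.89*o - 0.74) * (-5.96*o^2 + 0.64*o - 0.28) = -7.3308*o^5 - 0.5836*o^4 + 28.9472*o^3 + 1.2164*o^2 + 0.8956*o + 0.2072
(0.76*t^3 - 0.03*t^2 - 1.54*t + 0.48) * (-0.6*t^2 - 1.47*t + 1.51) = -0.456*t^5 - 1.0992*t^4 + 2.1157*t^3 + 1.9305*t^2 - 3.031*t + 0.7248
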